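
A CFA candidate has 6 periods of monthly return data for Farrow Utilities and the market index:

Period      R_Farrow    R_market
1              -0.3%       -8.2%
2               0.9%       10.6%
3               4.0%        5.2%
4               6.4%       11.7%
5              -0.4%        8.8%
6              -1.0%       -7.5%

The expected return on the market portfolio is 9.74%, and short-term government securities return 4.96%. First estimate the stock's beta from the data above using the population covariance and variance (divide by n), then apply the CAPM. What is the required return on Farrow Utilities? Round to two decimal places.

5.89%

Mean R_i = (-0.3 + 0.9 + 4.0 + 6.4 − 0.4 − 1.0) / 6 = 1.6000%
Mean R_m = (-8.2 + 10.6 + 5.2 + 11.7 + 8.8 − 7.5) / 6 = 3.4333%
Σ(R_i − R̄_i)(R_m − R̄_m) = 78.7000  ⇒  Cov = 78.7000 / 6 = 13.1167
Σ(R_m − R̄_m)² = 406.4933  ⇒  Var(R_m) = 406.4933 / 6 = 67.7489
β = Cov / Var(R_m) = 13.1167 / 67.7489 = 0.1936
MRP = 9.74% − 4.96% = 4.78%
E(R) = R_f + β × MRP = 4.96% + 0.1936 × 4.78% = 5.89%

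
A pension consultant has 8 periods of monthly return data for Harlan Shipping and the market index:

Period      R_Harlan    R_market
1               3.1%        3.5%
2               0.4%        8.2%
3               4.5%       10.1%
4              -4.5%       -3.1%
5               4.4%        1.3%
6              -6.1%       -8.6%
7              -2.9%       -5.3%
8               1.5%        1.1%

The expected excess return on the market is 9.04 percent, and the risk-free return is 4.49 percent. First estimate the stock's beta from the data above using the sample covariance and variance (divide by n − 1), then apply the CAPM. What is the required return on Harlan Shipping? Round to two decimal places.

Mean R_i = (3.1 + 0.4 + 4.5 − 4.5 + 4.4 − 6.1 − 2.9 + 1.5) / 8 = 0.0500%
Mean R_m = (3.5 + 8.2 + 10.1 − 3.1 + 1.3 − 8.6 − 5.3 + 1.1) / 8 = 0.9000%
Σ(R_i − R̄_i)(R_m − R̄_m) = 148.3700  ⇒  Cov = 148.3700 / 7 = 21.1957
Σ(R_m − R̄_m)² = 289.5800  ⇒  Var(R_m) = 289.5800 / 7 = 41.3686
β = Cov / Var(R_m) = 21.1957 / 41.3686 = 0.5124
E(R) = R_f + β × MRP = 4.49% + 0.5124 × 9.04% = 9.12%

9.12%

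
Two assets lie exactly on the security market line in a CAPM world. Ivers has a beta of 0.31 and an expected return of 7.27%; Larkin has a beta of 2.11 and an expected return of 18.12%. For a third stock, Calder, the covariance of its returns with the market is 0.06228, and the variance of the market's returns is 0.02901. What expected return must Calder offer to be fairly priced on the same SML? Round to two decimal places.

MRP = (18.12% − 7.27%) / (2.11 − 0.31) = 6.0278%
R_f = 7.27% − 0.31 × 6.0278% = 5.4014%
β_Calder = Cov / Var(R_m) = 0.06228 / 0.02901 = 2.1468
E(R_Calder) = R_f + β × MRP = 5.4014% + 2.1468 × 6.0278% = 18.34%

18.34%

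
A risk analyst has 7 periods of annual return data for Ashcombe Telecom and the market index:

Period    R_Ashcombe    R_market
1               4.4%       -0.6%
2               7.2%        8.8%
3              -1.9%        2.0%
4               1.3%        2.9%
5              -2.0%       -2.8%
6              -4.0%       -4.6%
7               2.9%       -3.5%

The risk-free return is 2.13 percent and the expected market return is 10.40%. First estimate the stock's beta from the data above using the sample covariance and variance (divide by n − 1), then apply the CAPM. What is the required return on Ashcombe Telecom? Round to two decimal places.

Mean R_i = (4.4 + 7.2 − 1.9 + 1.3 − 2.0 − 4.0 + 2.9) / 7 = 1.1286%
Mean R_m = (-0.6 + 8.8 + 2.0 + 2.9 − 2.8 − 4.6 − 3.5) / 7 = 0.3143%
Σ(R_i − R̄_i)(R_m − R̄_m) = 72.0571  ⇒  Cov = 72.0571 / 6 = 12.0095
Σ(R_m − R̄_m)² = 130.7686  ⇒  Var(R_m) = 130.7686 / 6 = 21.7948
β = Cov / Var(R_m) = 12.0095 / 21.7948 = 0.5510
MRP = 10.40% − 2.13% = 8.27%
E(R) = R_f + β × MRP = 2.13% + 0.5510 × 8.27% = 6.69%

6.69%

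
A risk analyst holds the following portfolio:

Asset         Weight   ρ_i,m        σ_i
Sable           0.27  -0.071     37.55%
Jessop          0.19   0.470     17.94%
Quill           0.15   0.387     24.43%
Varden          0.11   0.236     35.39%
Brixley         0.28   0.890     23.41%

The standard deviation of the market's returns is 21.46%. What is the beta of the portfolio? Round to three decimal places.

0.422

β_Sable = -0.071 × 37.55% / 21.46% = -0.1242
β_Jessop = 0.470 × 17.94% / 21.46% = 0.3929
β_Quill = 0.387 × 24.43% / 21.46% = 0.4406
β_Varden = 0.236 × 35.39% / 21.46% = 0.3892
β_Brixley = 0.890 × 23.41% / 21.46% = 0.9709
β_P = Σ w_i β_i = 0.27×-0.1242 + 0.19×0.3929 + 0.15×0.4406 + 0.11×0.3892 + 0.28×0.9709 = 0.4219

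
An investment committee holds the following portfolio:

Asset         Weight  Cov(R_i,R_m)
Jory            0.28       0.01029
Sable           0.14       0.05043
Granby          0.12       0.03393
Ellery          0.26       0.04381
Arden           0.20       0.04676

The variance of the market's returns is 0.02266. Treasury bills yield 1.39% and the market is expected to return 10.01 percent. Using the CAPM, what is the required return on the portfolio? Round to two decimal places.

14.61%

β_Jory = 0.01029 / 0.02266 = 0.4541
β_Sable = 0.05043 / 0.02266 = 2.2255
β_Granby = 0.03393 / 0.02266 = 1.4974
β_Ellery = 0.04381 / 0.02266 = 1.9334
β_Arden = 0.04676 / 0.02266 = 2.0635
β_P = Σ w_i β_i = 0.28×0.4541 + 0.14×2.2255 + 0.12×1.4974 + 0.26×1.9334 + 0.20×2.0635 = 1.5338
MRP = 10.01% − 1.39% = 8.62%
E(R_P) = R_f + β_P × MRP = 1.39% + 1.5338 × 8.62% = 14.61%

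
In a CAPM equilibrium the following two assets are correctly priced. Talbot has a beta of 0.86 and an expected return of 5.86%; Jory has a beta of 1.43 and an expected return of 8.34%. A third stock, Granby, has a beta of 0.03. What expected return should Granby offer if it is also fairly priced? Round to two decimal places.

2.25%

MRP (SML slope) = (8.34% − 5.86%) / (1.43 − 0.86) = 2.48% / 0.57 = 4.3509%
R_f (intercept) = 5.86% − 0.86 × 4.3509% = 2.1182%
E(R_Granby) = R_f + β × MRP = 2.1182% + 0.03 × 4.3509% = 2.25%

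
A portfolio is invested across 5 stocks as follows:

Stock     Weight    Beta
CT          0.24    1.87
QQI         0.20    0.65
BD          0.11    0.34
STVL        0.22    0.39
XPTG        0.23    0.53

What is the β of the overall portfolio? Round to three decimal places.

0.824

β_P = Σ w_i β_i = 0.24×1.87 + 0.20×0.65 + 0.11×0.34 + 0.22×0.39 + 0.23×0.53 = 0.8239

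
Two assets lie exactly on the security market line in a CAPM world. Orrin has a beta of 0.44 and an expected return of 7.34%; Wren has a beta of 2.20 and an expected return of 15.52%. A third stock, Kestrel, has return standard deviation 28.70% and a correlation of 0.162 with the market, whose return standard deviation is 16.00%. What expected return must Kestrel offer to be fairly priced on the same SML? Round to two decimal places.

MRP = (15.52% − 7.34%) / (2.20 − 0.44) = 4.6477%
R_f = 7.34% − 0.44 × 4.6477% = 5.2950%
β_Kestrel = ρ·σ_i/σ_m = 0.162 × 28.70 / 16.00 = 0.2906
E(R_Kestrel) = R_f + β × MRP = 5.2950% + 0.2906 × 4.6477% = 6.65%

6.65%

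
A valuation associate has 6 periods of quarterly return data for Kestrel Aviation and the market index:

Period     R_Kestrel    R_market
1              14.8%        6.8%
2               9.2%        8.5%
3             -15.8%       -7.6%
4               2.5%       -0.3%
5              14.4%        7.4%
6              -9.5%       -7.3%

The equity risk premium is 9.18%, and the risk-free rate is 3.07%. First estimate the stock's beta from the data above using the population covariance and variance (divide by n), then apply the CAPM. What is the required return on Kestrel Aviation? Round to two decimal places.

Mean R_i = (14.8 + 9.2 − 15.8 + 2.5 + 14.4 − 9.5) / 6 = 2.6000%
Mean R_m = (6.8 + 8.5 − 7.6 − 0.3 + 7.4 − 7.3) / 6 = 1.2500%
Σ(R_i − R̄_i)(R_m − R̄_m) = 454.5800  ⇒  Cov = 454.5800 / 6 = 75.7633
Σ(R_m − R̄_m)² = 275.0150  ⇒  Var(R_m) = 275.0150 / 6 = 45.8358
β = Cov / Var(R_m) = 75.7633 / 45.8358 = 1.6529
E(R) = R_f + β × MRP = 3.07% + 1.6529 × 9.18% = 18.24%

18.24%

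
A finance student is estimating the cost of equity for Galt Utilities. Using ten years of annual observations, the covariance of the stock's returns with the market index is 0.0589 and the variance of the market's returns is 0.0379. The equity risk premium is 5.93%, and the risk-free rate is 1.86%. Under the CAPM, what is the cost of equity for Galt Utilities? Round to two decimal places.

11.08%

β = Cov(R_i, R_m) / Var(R_m) = 0.0589 / 0.0379 = 1.5541
E(R) = R_f + β × MRP = 1.86% + 1.5541 × 5.93% = 11.08%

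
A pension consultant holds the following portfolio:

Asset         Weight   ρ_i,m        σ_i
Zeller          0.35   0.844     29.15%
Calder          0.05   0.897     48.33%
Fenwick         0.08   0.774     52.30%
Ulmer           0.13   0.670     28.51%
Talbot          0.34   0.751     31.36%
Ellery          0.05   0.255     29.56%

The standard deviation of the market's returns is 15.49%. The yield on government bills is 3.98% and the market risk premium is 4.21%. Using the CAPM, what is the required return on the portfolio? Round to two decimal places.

β_Zeller = 0.844 × 29.15% / 15.49% = 1.5883
β_Calder = 0.897 × 48.33% / 15.49% = 2.7987
β_Fenwick = 0.774 × 52.30% / 15.49% = 2.6133
β_Ulmer = 0.670 × 28.51% / 15.49% = 1.2332
β_Talbot = 0.751 × 31.36% / 15.49% = 1.5204
β_Ellery = 0.255 × 29.56% / 15.49% = 0.4866
β_P = Σ w_i β_i = 0.35×1.5883 + 0.05×2.7987 + 0.08×2.6133 + 0.13×1.2332 + 0.34×1.5204 + 0.05×0.4866 = 1.6065
E(R_P) = R_f + β_P × MRP = 3.98% + 1.6065 × 4.21% = 10.74%

10.74%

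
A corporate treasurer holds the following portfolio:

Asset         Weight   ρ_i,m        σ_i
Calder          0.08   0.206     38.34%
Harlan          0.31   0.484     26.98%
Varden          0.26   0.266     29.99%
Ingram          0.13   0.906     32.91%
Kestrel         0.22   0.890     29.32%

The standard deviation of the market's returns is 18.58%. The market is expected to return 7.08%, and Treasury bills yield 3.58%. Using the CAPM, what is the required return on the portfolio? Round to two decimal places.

β_Calder = 0.206 × 38.34% / 18.58% = 0.4251
β_Harlan = 0.484 × 26.98% / 18.58% = 0.7028
β_Varden = 0.266 × 29.99% / 18.58% = 0.4294
β_Ingram = 0.906 × 32.91% / 18.58% = 1.6048
β_Kestrel = 0.890 × 29.32% / 18.58% = 1.4045
β_P = Σ w_i β_i = 0.08×0.4251 + 0.31×0.7028 + 0.26×0.4294 + 0.13×1.6048 + 0.22×1.4045 = 0.8811
MRP = 7.08% − 3.58% = 3.50%
E(R_P) = R_f + β_P × MRP = 3.58% + 0.8811 × 3.50% = 6.66%

6.66%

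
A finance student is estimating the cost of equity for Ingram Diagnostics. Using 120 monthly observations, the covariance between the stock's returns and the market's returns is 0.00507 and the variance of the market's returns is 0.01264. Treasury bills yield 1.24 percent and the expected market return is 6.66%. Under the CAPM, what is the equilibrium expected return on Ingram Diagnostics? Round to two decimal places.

β = Cov(R_i, R_m) / Var(R_m) = 0.00507 / 0.01264 = 0.4011
MRP = 6.66% − 1.24% = 5.42%
E(R) = R_f + β × MRP = 1.24% + 0.4011 × 5.42% = 3.41%

3.41%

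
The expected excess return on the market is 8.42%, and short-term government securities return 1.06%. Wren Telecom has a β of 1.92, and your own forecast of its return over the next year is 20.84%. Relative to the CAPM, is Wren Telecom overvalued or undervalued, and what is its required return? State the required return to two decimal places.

Undervalued; required return 17.23%

Required return = R_f + β·MRP = 1.06% + 1.92 × 8.42% = 17.23%
Forecast 20.84% > required 17.23% → the stock plots above the SML → undervalued.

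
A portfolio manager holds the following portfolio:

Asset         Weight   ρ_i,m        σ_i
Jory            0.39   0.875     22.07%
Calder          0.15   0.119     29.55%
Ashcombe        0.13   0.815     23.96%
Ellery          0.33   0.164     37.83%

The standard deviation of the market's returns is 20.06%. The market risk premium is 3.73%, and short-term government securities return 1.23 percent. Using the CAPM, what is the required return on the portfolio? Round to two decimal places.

β_Jory = 0.875 × 22.07% / 20.06% = 0.9627
β_Calder = 0.119 × 29.55% / 20.06% = 0.1753
β_Ashcombe = 0.815 × 23.96% / 20.06% = 0.9734
β_Ellery = 0.164 × 37.83% / 20.06% = 0.3093
β_P = Σ w_i β_i = 0.39×0.9627 + 0.15×0.1753 + 0.13×0.9734 + 0.33×0.3093 = 0.6304
E(R_P) = R_f + β_P × MRP = 1.23% + 0.6304 × 3.73% = 3.58%

3.58%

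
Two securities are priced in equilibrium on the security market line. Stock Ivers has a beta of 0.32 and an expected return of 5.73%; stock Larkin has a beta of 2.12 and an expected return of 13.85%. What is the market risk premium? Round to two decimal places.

Both satisfy E(R) = R_f + β·MRP, so the slope of the SML is
MRP = (13.85% − 5.73%) / (2.12 − 0.32) = 8.12% / 1.80 = 4.5111%

4.51%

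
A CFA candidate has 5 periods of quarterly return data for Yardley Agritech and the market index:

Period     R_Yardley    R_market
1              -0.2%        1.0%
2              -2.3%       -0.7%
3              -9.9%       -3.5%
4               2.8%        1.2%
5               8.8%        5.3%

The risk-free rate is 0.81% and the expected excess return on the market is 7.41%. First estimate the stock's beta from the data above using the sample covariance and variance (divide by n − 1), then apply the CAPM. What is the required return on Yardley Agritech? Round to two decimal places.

16.42%

Mean R_i = (-0.2 − 2.3 − 9.9 + 2.8 + 8.8) / 5 = -0.1600%
Mean R_m = (1.0 − 0.7 − 3.5 + 1.2 + 5.3) / 5 = 0.6600%
Σ(R_i − R̄_i)(R_m − R̄_m) = 86.5880  ⇒  Cov = 86.5880 / 4 = 21.6470
Σ(R_m − R̄_m)² = 41.0920  ⇒  Var(R_m) = 41.0920 / 4 = 10.2730
β = Cov / Var(R_m) = 21.6470 / 10.2730 = 2.1072
E(R) = R_f + β × MRP = 0.81% + 2.1072 × 7.41% = 16.42%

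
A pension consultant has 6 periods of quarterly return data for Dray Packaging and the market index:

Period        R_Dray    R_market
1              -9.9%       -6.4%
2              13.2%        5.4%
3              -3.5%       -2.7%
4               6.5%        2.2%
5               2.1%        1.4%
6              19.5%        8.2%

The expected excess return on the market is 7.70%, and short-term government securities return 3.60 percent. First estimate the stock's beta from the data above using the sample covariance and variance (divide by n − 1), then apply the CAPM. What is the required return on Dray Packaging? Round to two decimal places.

19.14%

Mean R_i = (-9.9 + 13.2 − 3.5 + 6.5 + 2.1 + 19.5) / 6 = 4.6500%
Mean R_m = (-6.4 + 5.4 − 2.7 + 2.2 + 1.4 + 8.2) / 6 = 1.3500%
Σ(R_i − R̄_i)(R_m − R̄_m) = 283.5650  ⇒  Cov = 283.5650 / 5 = 56.7130
Σ(R_m − R̄_m)² = 140.5150  ⇒  Var(R_m) = 140.5150 / 5 = 28.1030
β = Cov / Var(R_m) = 56.7130 / 28.1030 = 2.0180
E(R) = R_f + β × MRP = 3.60% + 2.0180 × 7.70% = 19.14%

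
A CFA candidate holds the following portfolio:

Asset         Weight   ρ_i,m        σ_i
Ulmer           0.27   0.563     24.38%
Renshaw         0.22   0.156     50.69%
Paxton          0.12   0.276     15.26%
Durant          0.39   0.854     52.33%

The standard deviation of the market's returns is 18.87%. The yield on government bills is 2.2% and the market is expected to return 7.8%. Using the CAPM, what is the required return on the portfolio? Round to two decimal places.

9.14%

β_Ulmer = 0.563 × 24.38% / 18.87% = 0.7274
β_Renshaw = 0.156 × 50.69% / 18.87% = 0.4191
β_Paxton = 0.276 × 15.26% / 18.87% = 0.2232
β_Durant = 0.854 × 52.33% / 18.87% = 2.3683
β_P = Σ w_i β_i = 0.27×0.7274 + 0.22×0.4191 + 0.12×0.2232 + 0.39×2.3683 = 1.2390
MRP = 7.8% − 2.2% = 5.60%
E(R_P) = R_f + β_P × MRP = 2.2% + 1.2390 × 5.6% = 9.14%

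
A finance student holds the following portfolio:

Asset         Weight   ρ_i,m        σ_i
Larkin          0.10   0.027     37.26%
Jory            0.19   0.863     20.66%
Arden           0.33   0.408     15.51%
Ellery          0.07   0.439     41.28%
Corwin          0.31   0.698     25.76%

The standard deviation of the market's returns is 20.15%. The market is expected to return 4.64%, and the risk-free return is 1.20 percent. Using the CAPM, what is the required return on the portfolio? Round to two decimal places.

3.32%

β_Larkin = 0.027 × 37.26% / 20.15% = 0.0499
β_Jory = 0.863 × 20.66% / 20.15% = 0.8848
β_Arden = 0.408 × 15.51% / 20.15% = 0.3140
β_Ellery = 0.439 × 41.28% / 20.15% = 0.8994
β_Corwin = 0.698 × 25.76% / 20.15% = 0.8923
β_P = Σ w_i β_i = 0.10×0.0499 + 0.19×0.8848 + 0.33×0.3140 + 0.07×0.8994 + 0.31×0.8923 = 0.6163
MRP = 4.64% − 1.20% = 3.44%
E(R_P) = R_f + β_P × MRP = 1.20% + 0.6163 × 3.44% = 3.32%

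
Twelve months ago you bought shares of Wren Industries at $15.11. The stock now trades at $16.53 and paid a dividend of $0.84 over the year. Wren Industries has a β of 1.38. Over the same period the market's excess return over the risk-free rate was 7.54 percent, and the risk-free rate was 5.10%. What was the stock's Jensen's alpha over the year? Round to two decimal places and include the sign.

-0.55%

Realised HPR = (P1 + D1 − P0) / P0 = (16.53 + 0.84 − 15.11) / 15.11 = 2.26 / 15.11 = 14.9570%
CAPM required = R_f + β·MRP = 5.10% + 1.38 × 7.54% = 15.5052%
α = realised − required = 14.9570% − 15.5052% = -0.55%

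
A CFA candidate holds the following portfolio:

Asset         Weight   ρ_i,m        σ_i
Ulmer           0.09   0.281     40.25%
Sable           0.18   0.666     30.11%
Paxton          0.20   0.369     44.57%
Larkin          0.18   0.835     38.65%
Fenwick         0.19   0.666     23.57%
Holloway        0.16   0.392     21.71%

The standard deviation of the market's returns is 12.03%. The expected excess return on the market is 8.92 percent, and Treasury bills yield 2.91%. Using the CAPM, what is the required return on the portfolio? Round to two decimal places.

16.31%

β_Ulmer = 0.281 × 40.25% / 12.03% = 0.9402
β_Sable = 0.666 × 30.11% / 12.03% = 1.6669
β_Paxton = 0.369 × 44.57% / 12.03% = 1.3671
β_Larkin = 0.835 × 38.65% / 12.03% = 2.6827
β_Fenwick = 0.666 × 23.57% / 12.03% = 1.3049
β_Holloway = 0.392 × 21.71% / 12.03% = 0.7074
β_P = Σ w_i β_i = 0.09×0.9402 + 0.18×1.6669 + 0.20×1.3671 + 0.18×2.6827 + 0.19×1.3049 + 0.16×0.7074 = 1.5021
E(R_P) = R_f + β_P × MRP = 2.91% + 1.5021 × 8.92% = 16.31%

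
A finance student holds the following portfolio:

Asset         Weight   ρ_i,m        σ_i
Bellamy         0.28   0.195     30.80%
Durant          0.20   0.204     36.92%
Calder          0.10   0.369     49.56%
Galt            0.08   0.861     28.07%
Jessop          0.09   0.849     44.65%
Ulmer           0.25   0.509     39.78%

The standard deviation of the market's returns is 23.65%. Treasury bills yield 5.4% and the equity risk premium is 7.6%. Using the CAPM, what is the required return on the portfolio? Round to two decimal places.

β_Bellamy = 0.195 × 30.80% / 23.65% = 0.2540
β_Durant = 0.204 × 36.92% / 23.65% = 0.3185
β_Calder = 0.369 × 49.56% / 23.65% = 0.7733
β_Galt = 0.861 × 28.07% / 23.65% = 1.0219
β_Jessop = 0.849 × 44.65% / 23.65% = 1.6029
β_Ulmer = 0.509 × 39.78% / 23.65% = 0.8562
β_P = Σ w_i β_i = 0.28×0.2540 + 0.20×0.3185 + 0.10×0.7733 + 0.08×1.0219 + 0.09×1.6029 + 0.25×0.8562 = 0.6522
E(R_P) = R_f + β_P × MRP = 5.4% + 0.6522 × 7.6% = 10.36%

10.36%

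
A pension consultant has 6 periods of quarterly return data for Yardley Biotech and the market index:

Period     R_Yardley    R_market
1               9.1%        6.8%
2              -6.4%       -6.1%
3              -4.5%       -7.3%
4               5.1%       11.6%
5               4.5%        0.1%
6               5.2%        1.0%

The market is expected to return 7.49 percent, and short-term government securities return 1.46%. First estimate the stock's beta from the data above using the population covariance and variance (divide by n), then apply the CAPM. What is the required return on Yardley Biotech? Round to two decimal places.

Mean R_i = (9.1 − 6.4 − 4.5 + 5.1 + 4.5 + 5.2) / 6 = 2.1667%
Mean R_m = (6.8 − 6.1 − 7.3 + 11.6 + 0.1 + 1.0) / 6 = 1.0167%
Σ(R_i − R̄_i)(R_m − R̄_m) = 185.3633  ⇒  Cov = 185.3633 / 6 = 30.8939
Σ(R_m − R̄_m)² = 266.1083  ⇒  Var(R_m) = 266.1083 / 6 = 44.3514
β = Cov / Var(R_m) = 30.8939 / 44.3514 = 0.6966
MRP = 7.49% − 1.46% = 6.03%
E(R) = R_f + β × MRP = 1.46% + 0.6966 × 6.03% = 5.66%

5.66%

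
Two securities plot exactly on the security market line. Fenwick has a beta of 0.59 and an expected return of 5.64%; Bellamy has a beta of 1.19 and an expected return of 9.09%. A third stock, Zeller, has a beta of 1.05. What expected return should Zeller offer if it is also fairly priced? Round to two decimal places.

MRP (SML slope) = (9.09% − 5.64%) / (1.19 − 0.59) = 3.45% / 0.60 = 5.7500%
R_f (intercept) = 5.64% − 0.59 × 5.7500% = 2.2475%
E(R_Zeller) = R_f + β × MRP = 2.2475% + 1.05 × 5.7500% = 8.29%

8.29%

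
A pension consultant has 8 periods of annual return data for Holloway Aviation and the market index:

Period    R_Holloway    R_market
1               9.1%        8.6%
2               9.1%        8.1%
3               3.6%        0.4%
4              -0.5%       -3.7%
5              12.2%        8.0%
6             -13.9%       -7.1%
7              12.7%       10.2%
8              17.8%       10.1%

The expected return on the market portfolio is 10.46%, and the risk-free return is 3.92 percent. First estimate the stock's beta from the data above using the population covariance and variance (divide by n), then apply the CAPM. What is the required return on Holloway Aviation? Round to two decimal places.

12.88%

Mean R_i = (9.1 + 9.1 + 3.6 − 0.5 + 12.2 − 13.9 + 12.7 + 17.8) / 8 = 6.2625%
Mean R_m = (8.6 + 8.1 + 0.4 − 3.7 + 8.0 − 7.1 + 10.2 + 10.1) / 8 = 4.3250%
Σ(R_i − R̄_i)(R_m − R̄_m) = 444.1875  ⇒  Cov = 444.1875 / 8 = 55.5234
Σ(R_m − R̄_m)² = 324.2350  ⇒  Var(R_m) = 324.2350 / 8 = 40.5294
β = Cov / Var(R_m) = 55.5234 / 40.5294 = 1.3700
MRP = 10.46% − 3.92% = 6.54%
E(R) = R_f + β × MRP = 3.92% + 1.3700 × 6.54% = 12.88%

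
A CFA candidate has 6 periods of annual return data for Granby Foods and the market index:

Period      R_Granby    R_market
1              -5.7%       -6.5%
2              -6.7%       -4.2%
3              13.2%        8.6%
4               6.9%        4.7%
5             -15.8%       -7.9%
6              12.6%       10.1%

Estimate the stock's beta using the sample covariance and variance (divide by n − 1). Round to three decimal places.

Mean R_i = (-5.7 − 6.7 + 13.2 + 6.9 − 15.8 + 12.6) / 6 = 0.7500%
Mean R_m = (-6.5 − 4.2 + 8.6 + 4.7 − 7.9 + 10.1) / 6 = 0.8000%
Σ(R_i − R̄_i)(R_m − R̄_m) = 459.6200  ⇒  Cov = 459.6200 / 5 = 91.9240
Σ(R_m − R̄_m)² = 316.5200  ⇒  Var(R_m) = 316.5200 / 5 = 63.3040
β = Cov / Var(R_m) = 91.9240 / 63.3040 = 1.4521

1.452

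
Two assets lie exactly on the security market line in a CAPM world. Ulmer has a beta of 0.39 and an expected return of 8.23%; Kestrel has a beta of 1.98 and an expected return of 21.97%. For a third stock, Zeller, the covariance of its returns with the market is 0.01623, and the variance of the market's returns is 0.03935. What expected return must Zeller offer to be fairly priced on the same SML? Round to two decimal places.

MRP = (21.97% − 8.23%) / (1.98 − 0.39) = 8.6415%
R_f = 8.23% − 0.39 × 8.6415% = 4.8598%
β_Zeller = Cov / Var(R_m) = 0.01623 / 0.03935 = 0.4125
E(R_Zeller) = R_f + β × MRP = 4.8598% + 0.4125 × 8.6415% = 8.42%

8.42%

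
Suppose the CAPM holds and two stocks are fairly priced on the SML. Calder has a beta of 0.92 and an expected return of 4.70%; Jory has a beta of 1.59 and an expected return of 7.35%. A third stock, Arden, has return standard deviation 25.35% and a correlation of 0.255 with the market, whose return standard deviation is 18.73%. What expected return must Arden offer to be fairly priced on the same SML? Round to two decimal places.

2.43%

MRP = (7.35% − 4.70%) / (1.59 − 0.92) = 3.9552%
R_f = 4.70% − 0.92 × 3.9552% = 1.0612%
β_Arden = ρ·σ_i/σ_m = 0.255 × 25.35 / 18.73 = 0.3451
E(R_Arden) = R_f + β × MRP = 1.0612% + 0.3451 × 3.9552% = 2.43%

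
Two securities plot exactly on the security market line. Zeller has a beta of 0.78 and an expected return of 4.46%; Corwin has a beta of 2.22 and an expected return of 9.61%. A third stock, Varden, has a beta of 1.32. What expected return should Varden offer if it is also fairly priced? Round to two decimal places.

MRP (SML slope) = (9.61% − 4.46%) / (2.22 − 0.78) = 5.15% / 1.44 = 3.5764%
R_f (intercept) = 4.46% − 0.78 × 3.5764% = 1.6704%
E(R_Varden) = R_f + β × MRP = 1.6704% + 1.32 × 3.5764% = 6.39%

6.39%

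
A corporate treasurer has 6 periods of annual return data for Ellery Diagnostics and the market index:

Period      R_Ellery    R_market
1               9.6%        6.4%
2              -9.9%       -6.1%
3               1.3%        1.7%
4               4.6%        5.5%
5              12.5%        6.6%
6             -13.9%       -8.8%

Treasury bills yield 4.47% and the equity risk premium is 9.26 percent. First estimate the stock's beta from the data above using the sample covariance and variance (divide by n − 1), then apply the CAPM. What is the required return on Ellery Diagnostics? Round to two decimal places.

18.73%

Mean R_i = (9.6 − 9.9 + 1.3 + 4.6 + 12.5 − 13.9) / 6 = 0.7000%
Mean R_m = (6.4 − 6.1 + 1.7 + 5.5 + 6.6 − 8.8) / 6 = 0.8833%
Σ(R_i − R̄_i)(R_m − R̄_m) = 350.4500  ⇒  Cov = 350.4500 / 5 = 70.0900
Σ(R_m − R̄_m)² = 227.6283  ⇒  Var(R_m) = 227.6283 / 5 = 45.5257
β = Cov / Var(R_m) = 70.0900 / 45.5257 = 1.5396
E(R) = R_f + β × MRP = 4.47% + 1.5396 × 9.26% = 18.73%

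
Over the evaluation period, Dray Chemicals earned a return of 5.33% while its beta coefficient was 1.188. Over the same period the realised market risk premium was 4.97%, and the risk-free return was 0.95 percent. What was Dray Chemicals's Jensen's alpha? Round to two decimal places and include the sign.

-1.52%

CAPM benchmark = R_f + β(R_m − R_f) = 0.95% + 1.188 × 4.97% = 6.85436%
α = actual − benchmark = 5.33% − 6.85436% = -1.52%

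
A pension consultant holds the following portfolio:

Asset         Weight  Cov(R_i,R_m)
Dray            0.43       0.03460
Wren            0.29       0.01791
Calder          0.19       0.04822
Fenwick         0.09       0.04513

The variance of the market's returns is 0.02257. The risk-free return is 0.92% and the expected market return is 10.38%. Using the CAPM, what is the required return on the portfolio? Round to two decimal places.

β_Dray = 0.03460 / 0.02257 = 1.5330
β_Wren = 0.01791 / 0.02257 = 0.7935
β_Calder = 0.04822 / 0.02257 = 2.1365
β_Fenwick = 0.04513 / 0.02257 = 1.9996
β_P = Σ w_i β_i = 0.43×1.5330 + 0.29×0.7935 + 0.19×2.1365 + 0.09×1.9996 = 1.4752
MRP = 10.38% − 0.92% = 9.46%
E(R_P) = R_f + β_P × MRP = 0.92% + 1.4752 × 9.46% = 14.88%

14.88%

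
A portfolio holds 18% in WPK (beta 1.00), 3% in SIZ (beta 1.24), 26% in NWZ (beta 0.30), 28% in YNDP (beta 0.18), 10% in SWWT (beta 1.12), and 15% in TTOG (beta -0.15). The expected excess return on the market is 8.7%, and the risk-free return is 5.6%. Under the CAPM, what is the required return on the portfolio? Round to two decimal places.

9.39%

β_P = Σ w_i β_i = 0.18×1.00 + 0.03×1.24 + 0.26×0.30 + 0.28×0.18 + 0.10×1.12 + 0.15×-0.15 = 0.4351
E(R_P) = R_f + β_P × MRP = 5.6% + 0.4351 × 8.7% = 9.39%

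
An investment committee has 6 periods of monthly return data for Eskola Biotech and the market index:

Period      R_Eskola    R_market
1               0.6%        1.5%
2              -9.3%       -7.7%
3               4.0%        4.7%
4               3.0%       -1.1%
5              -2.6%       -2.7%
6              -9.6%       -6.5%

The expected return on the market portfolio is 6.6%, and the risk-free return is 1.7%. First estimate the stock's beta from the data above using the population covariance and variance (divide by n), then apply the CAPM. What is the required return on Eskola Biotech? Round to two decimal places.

7.43%

Mean R_i = (0.6 − 9.3 + 4.0 + 3.0 − 2.6 − 9.6) / 6 = -2.3167%
Mean R_m = (1.5 − 7.7 + 4.7 − 1.1 − 2.7 − 6.5) / 6 = -1.9667%
Σ(R_i − R̄_i)(R_m − R̄_m) = 130.0933  ⇒  Cov = 130.0933 / 6 = 21.6822
Σ(R_m − R̄_m)² = 111.1733  ⇒  Var(R_m) = 111.1733 / 6 = 18.5289
β = Cov / Var(R_m) = 21.6822 / 18.5289 = 1.1702
MRP = 6.6% − 1.7% = 4.90%
E(R) = R_f + β × MRP = 1.7% + 1.1702 × 4.9% = 7.43%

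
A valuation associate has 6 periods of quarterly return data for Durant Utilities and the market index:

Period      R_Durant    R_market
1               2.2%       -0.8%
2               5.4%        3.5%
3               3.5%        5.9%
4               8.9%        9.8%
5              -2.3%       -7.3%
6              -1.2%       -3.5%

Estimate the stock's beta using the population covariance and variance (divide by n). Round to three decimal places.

0.627

Mean R_i = (2.2 + 5.4 + 3.5 + 8.9 − 2.3 − 1.2) / 6 = 2.7500%
Mean R_m = (-0.8 + 3.5 + 5.9 + 9.8 − 7.3 − 3.5) / 6 = 1.2667%
Σ(R_i − R̄_i)(R_m − R̄_m) = 125.1000  ⇒  Cov = 125.1000 / 6 = 20.8500
Σ(R_m − R̄_m)² = 199.6533  ⇒  Var(R_m) = 199.6533 / 6 = 33.2756
β = Cov / Var(R_m) = 20.8500 / 33.2756 = 0.6266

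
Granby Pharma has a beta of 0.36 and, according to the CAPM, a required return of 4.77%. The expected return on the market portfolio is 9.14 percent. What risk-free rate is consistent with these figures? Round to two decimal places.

2.31%

E(R) = R_f + β(E(R_m) − R_f) = R_f(1 − β) + β·E(R_m)
4.77% = R_f × (1 − 0.36) + 0.36 × 9.14%
4.77% = R_f × 0.64 + 3.2904%
R_f = (4.77% − 3.2904%) / 0.64 = 2.31%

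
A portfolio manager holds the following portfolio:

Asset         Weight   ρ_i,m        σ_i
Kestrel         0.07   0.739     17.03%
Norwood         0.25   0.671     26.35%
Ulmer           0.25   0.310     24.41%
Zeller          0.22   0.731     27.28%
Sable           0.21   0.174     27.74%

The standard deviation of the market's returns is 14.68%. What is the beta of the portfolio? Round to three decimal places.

0.858

β_Kestrel = 0.739 × 17.03% / 14.68% = 0.8573
β_Norwood = 0.671 × 26.35% / 14.68% = 1.2044
β_Ulmer = 0.310 × 24.41% / 14.68% = 0.5155
β_Zeller = 0.731 × 27.28% / 14.68% = 1.3584
β_Sable = 0.174 × 27.74% / 14.68% = 0.3288
β_P = Σ w_i β_i = 0.07×0.8573 + 0.25×1.2044 + 0.25×0.5155 + 0.22×1.3584 + 0.21×0.3288 = 0.8579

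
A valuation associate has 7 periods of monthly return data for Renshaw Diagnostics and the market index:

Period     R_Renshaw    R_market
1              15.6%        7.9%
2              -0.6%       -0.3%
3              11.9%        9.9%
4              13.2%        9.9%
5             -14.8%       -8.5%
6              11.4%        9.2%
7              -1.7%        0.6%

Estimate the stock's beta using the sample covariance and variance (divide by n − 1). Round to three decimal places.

Mean R_i = (15.6 − 0.6 + 11.9 + 13.2 − 14.8 + 11.4 − 1.7) / 7 = 5.0000%
Mean R_m = (7.9 − 0.3 + 9.9 + 9.9 − 8.5 + 9.2 + 0.6) / 7 = 4.1000%
Σ(R_i − R̄_i)(R_m − R̄_m) = 458.0700  ⇒  Cov = 458.0700 / 6 = 76.3450
Σ(R_m − R̄_m)² = 298.1000  ⇒  Var(R_m) = 298.1000 / 6 = 49.6833
β = Cov / Var(R_m) = 76.3450 / 49.6833 = 1.5366

1.537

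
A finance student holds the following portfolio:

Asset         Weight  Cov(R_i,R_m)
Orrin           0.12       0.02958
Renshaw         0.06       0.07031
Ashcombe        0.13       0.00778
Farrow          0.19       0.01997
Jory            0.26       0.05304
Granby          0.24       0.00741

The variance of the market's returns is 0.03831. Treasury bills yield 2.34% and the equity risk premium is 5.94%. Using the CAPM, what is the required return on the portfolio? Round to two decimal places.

6.70%

β_Orrin = 0.02958 / 0.03831 = 0.7721
β_Renshaw = 0.07031 / 0.03831 = 1.8353
β_Ashcombe = 0.00778 / 0.03831 = 0.2031
β_Farrow = 0.01997 / 0.03831 = 0.5213
β_Jory = 0.05304 / 0.03831 = 1.3845
β_Granby = 0.00741 / 0.03831 = 0.1934
β_P = Σ w_i β_i = 0.12×0.7721 + 0.06×1.8353 + 0.13×0.2031 + 0.19×0.5213 + 0.26×1.3845 + 0.24×0.1934 = 0.7346
E(R_P) = R_f + β_P × MRP = 2.34% + 0.7346 × 5.94% = 6.70%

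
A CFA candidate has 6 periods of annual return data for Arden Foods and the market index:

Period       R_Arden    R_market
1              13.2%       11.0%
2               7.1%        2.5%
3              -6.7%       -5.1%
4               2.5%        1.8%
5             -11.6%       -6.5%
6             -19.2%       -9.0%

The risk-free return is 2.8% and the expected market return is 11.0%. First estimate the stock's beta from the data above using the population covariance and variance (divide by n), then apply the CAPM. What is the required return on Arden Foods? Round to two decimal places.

15.82%

Mean R_i = (13.2 + 7.1 − 6.7 + 2.5 − 11.6 − 19.2) / 6 = -2.4500%
Mean R_m = (11.0 + 2.5 − 5.1 + 1.8 − 6.5 − 9.0) / 6 = -0.8833%
Σ(R_i − R̄_i)(R_m − R̄_m) = 436.8350  ⇒  Cov = 436.8350 / 6 = 72.8058
Σ(R_m − R̄_m)² = 275.0683  ⇒  Var(R_m) = 275.0683 / 6 = 45.8447
β = Cov / Var(R_m) = 72.8058 / 45.8447 = 1.5881
MRP = 11.0% − 2.8% = 8.20%
E(R) = R_f + β × MRP = 2.8% + 1.5881 × 8.2% = 15.82%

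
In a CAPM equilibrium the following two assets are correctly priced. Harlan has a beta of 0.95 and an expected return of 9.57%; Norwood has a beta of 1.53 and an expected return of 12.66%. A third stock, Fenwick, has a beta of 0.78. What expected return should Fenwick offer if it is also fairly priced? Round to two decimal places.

8.66%

MRP (SML slope) = (12.66% − 9.57%) / (1.53 − 0.95) = 3.09% / 0.58 = 5.3276%
R_f (intercept) = 9.57% − 0.95 × 5.3276% = 4.5088%
E(R_Fenwick) = R_f + β × MRP = 4.5088% + 0.78 × 5.3276% = 8.66%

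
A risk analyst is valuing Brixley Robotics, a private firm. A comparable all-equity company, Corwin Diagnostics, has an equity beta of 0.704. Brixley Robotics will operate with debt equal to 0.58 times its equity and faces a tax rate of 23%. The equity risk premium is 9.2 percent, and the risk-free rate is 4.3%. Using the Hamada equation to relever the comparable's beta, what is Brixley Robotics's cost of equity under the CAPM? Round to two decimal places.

13.67%

β_L = β_U × [1 + (1 − t)(D/E)] = 0.704 × [1 + (1 − 0.23) × 0.58]
    = 0.704 × [1 + 0.77 × 0.58] = 0.704 × 1.4466 = 1.0184
E(R) = R_f + β_L × MRP = 4.3% + 1.0184 × 9.2% = 13.67%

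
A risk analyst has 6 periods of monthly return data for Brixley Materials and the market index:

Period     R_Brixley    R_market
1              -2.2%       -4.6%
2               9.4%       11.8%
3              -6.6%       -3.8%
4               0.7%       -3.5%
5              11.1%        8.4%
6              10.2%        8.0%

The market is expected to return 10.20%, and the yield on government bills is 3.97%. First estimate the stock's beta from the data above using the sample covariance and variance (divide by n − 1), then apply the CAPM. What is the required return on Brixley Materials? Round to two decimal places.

Mean R_i = (-2.2 + 9.4 − 6.6 + 0.7 + 11.1 + 10.2) / 6 = 3.7667%
Mean R_m = (-4.6 + 11.8 − 3.8 − 3.5 + 8.4 + 8.0) / 6 = 2.7167%
Σ(R_i − R̄_i)(R_m − R̄_m) = 257.1133  ⇒  Cov = 257.1133 / 5 = 51.4227
Σ(R_m − R̄_m)² = 277.3683  ⇒  Var(R_m) = 277.3683 / 5 = 55.4737
β = Cov / Var(R_m) = 51.4227 / 55.4737 = 0.9270
MRP = 10.20% − 3.97% = 6.23%
E(R) = R_f + β × MRP = 3.97% + 0.9270 × 6.23% = 9.75%

9.75%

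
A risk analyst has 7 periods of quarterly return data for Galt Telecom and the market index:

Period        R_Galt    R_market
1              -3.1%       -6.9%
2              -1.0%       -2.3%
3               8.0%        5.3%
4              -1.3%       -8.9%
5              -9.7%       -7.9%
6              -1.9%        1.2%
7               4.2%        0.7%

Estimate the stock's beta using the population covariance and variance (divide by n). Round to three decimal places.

Mean R_i = (-3.1 − 1.0 + 8.0 − 1.3 − 9.7 − 1.9 + 4.2) / 7 = -0.6857%
Mean R_m = (-6.9 − 2.3 + 5.3 − 8.9 − 7.9 + 1.2 + 0.7) / 7 = -2.6857%
Σ(R_i − R̄_i)(R_m − R̄_m) = 142.0586  ⇒  Cov = 142.0586 / 7 = 20.2941
Σ(R_m − R̄_m)² = 174.0486  ⇒  Var(R_m) = 174.0486 / 7 = 24.8641
β = Cov / Var(R_m) = 20.2941 / 24.8641 = 0.8162

0.816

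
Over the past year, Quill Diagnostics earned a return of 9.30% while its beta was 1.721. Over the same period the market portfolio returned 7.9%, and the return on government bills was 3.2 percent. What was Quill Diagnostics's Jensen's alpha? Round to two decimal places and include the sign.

-1.99%

Market excess return = 7.9% − 3.2% = 4.70%
CAPM benchmark = R_f + β(R_m − R_f) = 3.2% + 1.721 × 4.7% = 11.2887%
α = actual − benchmark = 9.30% − 11.2887% = -1.99%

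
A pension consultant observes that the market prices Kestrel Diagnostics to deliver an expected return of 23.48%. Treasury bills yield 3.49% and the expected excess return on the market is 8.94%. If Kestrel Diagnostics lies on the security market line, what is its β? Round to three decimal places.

β = (E(R) − R_f) / MRP = (23.48% − 3.49%) / 8.94% = 19.99% / 8.94% = 2.236

2.236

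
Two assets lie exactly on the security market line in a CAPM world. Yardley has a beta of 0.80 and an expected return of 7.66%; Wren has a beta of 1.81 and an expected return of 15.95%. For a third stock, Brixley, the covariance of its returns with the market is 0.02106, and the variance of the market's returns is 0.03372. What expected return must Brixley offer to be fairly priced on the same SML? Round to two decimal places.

6.22%

MRP = (15.95% − 7.66%) / (1.81 − 0.80) = 8.2079%
R_f = 7.66% − 0.80 × 8.2079% = 1.0937%
β_Brixley = Cov / Var(R_m) = 0.02106 / 0.03372 = 0.6246
E(R_Brixley) = R_f + β × MRP = 1.0937% + 0.6246 × 8.2079% = 6.22%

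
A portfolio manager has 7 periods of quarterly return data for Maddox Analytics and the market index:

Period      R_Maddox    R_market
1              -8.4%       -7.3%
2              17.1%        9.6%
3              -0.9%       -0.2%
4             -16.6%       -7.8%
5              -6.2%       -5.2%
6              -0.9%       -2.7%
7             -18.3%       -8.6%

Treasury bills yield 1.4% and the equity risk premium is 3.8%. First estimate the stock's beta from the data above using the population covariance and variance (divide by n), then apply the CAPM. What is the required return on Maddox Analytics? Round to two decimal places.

8.23%

Mean R_i = (-8.4 + 17.1 − 0.9 − 16.6 − 6.2 − 0.9 − 18.3) / 7 = -4.8857%
Mean R_m = (-7.3 + 9.6 − 0.2 − 7.8 − 5.2 − 2.7 − 8.6) / 7 = -3.1714%
Σ(R_i − R̄_i)(R_m − R̄_m) = 438.7271  ⇒  Cov = 438.7271 / 7 = 62.6753
Σ(R_m − R̄_m)² = 244.2143  ⇒  Var(R_m) = 244.2143 / 7 = 34.8878
β = Cov / Var(R_m) = 62.6753 / 34.8878 = 1.7965
E(R) = R_f + β × MRP = 1.4% + 1.7965 × 3.8% = 8.23%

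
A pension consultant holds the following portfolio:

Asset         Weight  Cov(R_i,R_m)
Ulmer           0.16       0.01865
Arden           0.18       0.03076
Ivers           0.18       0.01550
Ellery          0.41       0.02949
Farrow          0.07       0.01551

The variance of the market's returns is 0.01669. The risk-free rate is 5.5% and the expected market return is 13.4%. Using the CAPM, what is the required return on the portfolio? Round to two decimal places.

17.09%

β_Ulmer = 0.01865 / 0.01669 = 1.1174
β_Arden = 0.03076 / 0.01669 = 1.8430
β_Ivers = 0.01550 / 0.01669 = 0.9287
β_Ellery = 0.02949 / 0.01669 = 1.7669
β_Farrow = 0.01551 / 0.01669 = 0.9293
β_P = Σ w_i β_i = 0.16×1.1174 + 0.18×1.8430 + 0.18×0.9287 + 0.41×1.7669 + 0.07×0.9293 = 1.4672
MRP = 13.4% − 5.5% = 7.90%
E(R_P) = R_f + β_P × MRP = 5.5% + 1.4672 × 7.9% = 17.09%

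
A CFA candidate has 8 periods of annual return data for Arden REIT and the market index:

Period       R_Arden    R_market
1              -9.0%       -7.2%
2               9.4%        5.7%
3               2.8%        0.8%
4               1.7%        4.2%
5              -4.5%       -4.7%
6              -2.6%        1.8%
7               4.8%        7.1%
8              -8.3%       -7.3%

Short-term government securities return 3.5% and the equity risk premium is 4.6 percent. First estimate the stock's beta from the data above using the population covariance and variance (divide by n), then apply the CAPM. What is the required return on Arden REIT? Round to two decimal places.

8.25%

Mean R_i = (-9.0 + 9.4 + 2.8 + 1.7 − 4.5 − 2.6 + 4.8 − 8.3) / 8 = -0.7125%
Mean R_m = (-7.2 + 5.7 + 0.8 + 4.2 − 4.7 + 1.8 + 7.1 − 7.3) / 8 = 0.0500%
Σ(R_i − R̄_i)(R_m − R̄_m) = 239.1850  ⇒  Cov = 239.1850 / 8 = 29.8981
Σ(R_m − R̄_m)² = 231.6200  ⇒  Var(R_m) = 231.6200 / 8 = 28.9525
β = Cov / Var(R_m) = 29.8981 / 28.9525 = 1.0327
E(R) = R_f + β × MRP = 3.5% + 1.0327 × 4.6% = 8.25%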